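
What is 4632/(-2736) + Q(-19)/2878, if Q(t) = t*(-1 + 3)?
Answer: -279893/164046 ≈ -1.7062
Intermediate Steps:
Q(t) = 2*t (Q(t) = t*2 = 2*t)
4632/(-2736) + Q(-19)/2878 = 4632/(-2736) + (2*(-19))/2878 = 4632*(-1/2736) - 38*1/2878 = -193/114 - 19/1439 = -279893/164046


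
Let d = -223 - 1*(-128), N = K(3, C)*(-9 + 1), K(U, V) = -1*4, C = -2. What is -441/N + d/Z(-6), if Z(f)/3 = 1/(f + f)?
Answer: 11719/32 ≈ 366.22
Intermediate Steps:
K(U, V) = -4
N = 32 (N = -4*(-9 + 1) = -4*(-8) = 32)
d = -95 (d = -223 + 128 = -95)
Z(f) = 3/(2*f) (Z(f) = 3/(f + f) = 3/((2*f)) = 3*(1/(2*f)) = 3/(2*f))
-441/N + d/Z(-6) = -441/32 - 95/((3/2)/(-6)) = -441*1/32 - 95/((3/2)*(-⅙)) = -441/32 - 95/(-¼) = -441/32 - 95*(-4) = -441/32 + 380 = 11719/32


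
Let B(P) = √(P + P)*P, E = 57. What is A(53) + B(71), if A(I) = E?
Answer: 57 + 71*√142 ≈ 903.06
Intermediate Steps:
A(I) = 57
B(P) = √2*P^(3/2) (B(P) = √(2*P)*P = (√2*√P)*P = √2*P^(3/2))
A(53) + B(71) = 57 + √2*71^(3/2) = 57 + √2*(71*√71) = 57 + 71*√142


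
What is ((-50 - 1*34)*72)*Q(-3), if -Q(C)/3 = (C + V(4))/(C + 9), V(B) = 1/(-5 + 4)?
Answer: -12096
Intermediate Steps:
V(B) = -1 (V(B) = 1/(-1) = -1)
Q(C) = -3*(-1 + C)/(9 + C) (Q(C) = -3*(C - 1)/(C + 9) = -3*(-1 + C)/(9 + C))
((-50 - 1*34)*72)*Q(-3) = ((-50 - 1*34)*72)*(3*(1 - 1*(-3))/(9 - 3)) = ((-50 - 34)*72)*(3*(1 + 3)/6) = (-84*72)*(3*(⅙)*4) = -6048*2 = -12096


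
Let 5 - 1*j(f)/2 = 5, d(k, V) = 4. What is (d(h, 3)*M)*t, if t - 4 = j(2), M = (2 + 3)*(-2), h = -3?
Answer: -160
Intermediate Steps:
j(f) = 0 (j(f) = 10 - 2*5 = 10 - 10 = 0)
M = -10 (M = 5*(-2) = -10)
t = 4 (t = 4 + 0 = 4)
(d(h, 3)*M)*t = (4*(-10))*4 = -40*4 = -160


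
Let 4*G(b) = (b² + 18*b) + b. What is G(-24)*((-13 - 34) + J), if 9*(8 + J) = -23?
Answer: -5180/3 ≈ -1726.7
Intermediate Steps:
J = -95/9 (J = -8 + (⅑)*(-23) = -8 - 23/9 = -95/9 ≈ -10.556)
G(b) = b²/4 + 19*b/4 (G(b) = ((b² + 18*b) + b)/4 = (b² + 19*b)/4 = b²/4 + 19*b/4)
G(-24)*((-13 - 34) + J) = ((¼)*(-24)*(19 - 24))*((-13 - 34) - 95/9) = ((¼)*(-24)*(-5))*(-47 - 95/9) = 30*(-518/9) = -5180/3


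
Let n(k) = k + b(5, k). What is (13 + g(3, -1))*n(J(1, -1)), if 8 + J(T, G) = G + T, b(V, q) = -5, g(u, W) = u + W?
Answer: -195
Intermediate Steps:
g(u, W) = W + u
J(T, G) = -8 + G + T (J(T, G) = -8 + (G + T) = -8 + G + T)
n(k) = -5 + k (n(k) = k - 5 = -5 + k)
(13 + g(3, -1))*n(J(1, -1)) = (13 + (-1 + 3))*(-5 + (-8 - 1 + 1)) = (13 + 2)*(-5 - 8) = 15*(-13) = -195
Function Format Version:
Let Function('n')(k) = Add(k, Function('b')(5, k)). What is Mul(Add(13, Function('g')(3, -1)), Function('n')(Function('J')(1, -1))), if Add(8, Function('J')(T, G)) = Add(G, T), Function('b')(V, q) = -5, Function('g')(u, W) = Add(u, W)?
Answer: -195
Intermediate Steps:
Function('g')(u, W) = Add(W, u)
Function('J')(T, G) = Add(-8, G, T) (Function('J')(T, G) = Add(-8, Add(G, T)) = Add(-8, G, T))
Function('n')(k) = Add(-5, k) (Function('n')(k) = Add(k, -5) = Add(-5, k))
Mul(Add(13, Function('g')(3, -1)), Function('n')(Function('J')(1, -1))) = Mul(Add(13, Add(-1, 3)), Add(-5, Add(-8, -1, 1))) = Mul(Add(13, 2), Add(-5, -8)) = Mul(15, -13) = -195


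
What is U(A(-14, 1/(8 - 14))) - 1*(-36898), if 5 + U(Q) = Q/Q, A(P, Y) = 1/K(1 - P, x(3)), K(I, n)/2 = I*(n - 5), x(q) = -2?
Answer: 36894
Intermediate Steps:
K(I, n) = 2*I*(-5 + n) (K(I, n) = 2*(I*(n - 5)) = 2*(I*(-5 + n)) = 2*I*(-5 + n))
A(P, Y) = 1/(-14 + 14*P) (A(P, Y) = 1/(2*(1 - P)*(-5 - 2)) = 1/(2*(1 - P)*(-7)) = 1/(-14 + 14*P))
U(Q) = -4 (U(Q) = -5 + Q/Q = -5 + 1 = -4)
U(A(-14, 1/(8 - 14))) - 1*(-36898) = -4 - 1*(-36898) = -4 + 36898 = 36894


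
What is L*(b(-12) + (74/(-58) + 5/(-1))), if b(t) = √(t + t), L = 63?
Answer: -11466/29 + 126*I*√6 ≈ -395.38 + 308.64*I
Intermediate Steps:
b(t) = √2*√t (b(t) = √(2*t) = √2*√t)
L*(b(-12) + (74/(-58) + 5/(-1))) = 63*(√2*√(-12) + (74/(-58) + 5/(-1))) = 63*(√2*(2*I*√3) + (74*(-1/58) + 5*(-1))) = 63*(2*I*√6 + (-37/29 - 5)) = 63*(2*I*√6 - 182/29) = 63*(-182/29 + 2*I*√6) = -11466/29 + 126*I*√6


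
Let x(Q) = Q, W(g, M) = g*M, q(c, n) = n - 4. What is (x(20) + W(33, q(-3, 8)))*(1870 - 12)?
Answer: 282416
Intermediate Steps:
q(c, n) = -4 + n
W(g, M) = M*g
(x(20) + W(33, q(-3, 8)))*(1870 - 12) = (20 + (-4 + 8)*33)*(1870 - 12) = (20 + 4*33)*1858 = (20 + 132)*1858 = 152*1858 = 282416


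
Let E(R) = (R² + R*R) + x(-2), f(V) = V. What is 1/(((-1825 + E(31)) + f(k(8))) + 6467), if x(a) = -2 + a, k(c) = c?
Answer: 1/6568 ≈ 0.00015225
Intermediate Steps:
E(R) = -4 + 2*R² (E(R) = (R² + R*R) + (-2 - 2) = (R² + R²) - 4 = 2*R² - 4 = -4 + 2*R²)
1/(((-1825 + E(31)) + f(k(8))) + 6467) = 1/(((-1825 + (-4 + 2*31²)) + 8) + 6467) = 1/(((-1825 + (-4 + 2*961)) + 8) + 6467) = 1/(((-1825 + (-4 + 1922)) + 8) + 6467) = 1/(((-1825 + 1918) + 8) + 6467) = 1/((93 + 8) + 6467) = 1/(101 + 6467) = 1/6568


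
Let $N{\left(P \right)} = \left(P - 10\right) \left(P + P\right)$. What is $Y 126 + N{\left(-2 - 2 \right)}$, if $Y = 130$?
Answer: $16492$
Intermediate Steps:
$N{\left(P \right)} = 2 P \left(-10 + P\right)$ ($N{\left(P \right)} = \left(-10 + P\right) 2 P = 2 P \left(-10 + P\right)$)
$Y 126 + N{\left(-2 - 2 \right)} = 130 \cdot 126 + 2 \left(-2 - 2\right) \left(-10 - 4\right) = 16380 + 2 \left(-4\right) \left(-10 - 4\right) = 16380 + 2 \left(-4\right) \left(-14\right) = 16380 + 112 = 16492$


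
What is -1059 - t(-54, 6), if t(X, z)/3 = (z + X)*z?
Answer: -195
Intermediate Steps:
t(X, z) = 3*z*(X + z) (t(X, z) = 3*((z + X)*z) = 3*((X + z)*z) = 3*(z*(X + z)) = 3*z*(X + z))
-1059 - t(-54, 6) = -1059 - 3*6*(-54 + 6) = -1059 - 3*6*(-48) = -1059 - 1*(-864) = -1059 + 864 = -195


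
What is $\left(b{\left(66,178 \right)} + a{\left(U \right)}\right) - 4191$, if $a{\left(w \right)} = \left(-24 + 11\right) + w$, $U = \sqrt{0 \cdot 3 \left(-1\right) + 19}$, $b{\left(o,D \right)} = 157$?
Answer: $-4047 + \sqrt{19} \approx -4042.6$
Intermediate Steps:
$U = \sqrt{19}$ ($U = \sqrt{0 \left(-1\right) + 19} = \sqrt{0 + 19} = \sqrt{19} \approx 4.3589$)
$a{\left(w \right)} = -13 + w$
$\left(b{\left(66,178 \right)} + a{\left(U \right)}\right) - 4191 = \left(157 - \left(13 - \sqrt{19}\right)\right) - 4191 = \left(144 + \sqrt{19}\right) - 4191 = -4047 + \sqrt{19}$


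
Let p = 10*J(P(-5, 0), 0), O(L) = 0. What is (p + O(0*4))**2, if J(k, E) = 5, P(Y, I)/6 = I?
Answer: 2500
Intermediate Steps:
P(Y, I) = 6*I
p = 50 (p = 10*5 = 50)
(p + O(0*4))**2 = (50 + 0)**2 = 50**2 = 2500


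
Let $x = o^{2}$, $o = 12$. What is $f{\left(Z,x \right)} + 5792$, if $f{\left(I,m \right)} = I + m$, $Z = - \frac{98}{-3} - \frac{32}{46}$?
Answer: $\frac{411790}{69} \approx 5968.0$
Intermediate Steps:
$x = 144$ ($x = 12^{2} = 144$)
$Z = \frac{2206}{69}$ ($Z = \left(-98\right) \left(- \frac{1}{3}\right) - \frac{16}{23} = \frac{98}{3} - \frac{16}{23} = \frac{2206}{69} \approx 31.971$)
$f{\left(Z,x \right)} + 5792 = \left(\frac{2206}{69} + 144\right) + 5792 = \frac{12142}{69} + 5792 = \frac{411790}{69}$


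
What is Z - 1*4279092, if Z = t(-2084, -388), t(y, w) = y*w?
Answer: -3470500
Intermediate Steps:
t(y, w) = w*y
Z = 808592 (Z = -388*(-2084) = 808592)
Z - 1*4279092 = 808592 - 1*4279092 = 808592 - 4279092 = -3470500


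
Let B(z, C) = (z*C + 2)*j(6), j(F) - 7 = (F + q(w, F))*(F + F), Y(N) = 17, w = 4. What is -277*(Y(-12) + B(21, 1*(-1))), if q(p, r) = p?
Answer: 663692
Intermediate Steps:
j(F) = 7 + 2*F*(4 + F) (j(F) = 7 + (F + 4)*(F + F) = 7 + (4 + F)*(2*F) = 7 + 2*F*(4 + F))
B(z, C) = 254 + 127*C*z (B(z, C) = (z*C + 2)*(7 + 2*6**2 + 8*6) = (C*z + 2)*(7 + 2*36 + 48) = (2 + C*z)*(7 + 72 + 48) = (2 + C*z)*127 = 254 + 127*C*z)
-277*(Y(-12) + B(21, 1*(-1))) = -277*(17 + (254 + 127*(1*(-1))*21)) = -277*(17 + (254 + 127*(-1)*21)) = -277*(17 + (254 - 2667)) = -277*(17 - 2413) = -277*(-2396) = 663692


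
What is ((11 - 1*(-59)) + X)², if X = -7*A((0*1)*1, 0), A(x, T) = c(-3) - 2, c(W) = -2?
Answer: 9604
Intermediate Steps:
A(x, T) = -4 (A(x, T) = -2 - 2 = -4)
X = 28 (X = -7*(-4) = 28)
((11 - 1*(-59)) + X)² = ((11 - 1*(-59)) + 28)² = ((11 + 59) + 28)² = (70 + 28)² = 98² = 9604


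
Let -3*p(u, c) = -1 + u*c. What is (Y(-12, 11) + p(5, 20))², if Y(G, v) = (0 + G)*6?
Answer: 11025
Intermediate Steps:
Y(G, v) = 6*G (Y(G, v) = G*6 = 6*G)
p(u, c) = ⅓ - c*u/3 (p(u, c) = -(-1 + u*c)/3 = -(-1 + c*u)/3 = ⅓ - c*u/3)
(Y(-12, 11) + p(5, 20))² = (6*(-12) + (⅓ - ⅓*20*5))² = (-72 + (⅓ - 100/3))² = (-72 - 33)² = (-105)² = 11025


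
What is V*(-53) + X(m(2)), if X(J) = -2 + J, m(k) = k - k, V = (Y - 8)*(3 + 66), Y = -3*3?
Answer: 62167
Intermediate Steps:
Y = -9
V = -1173 (V = (-9 - 8)*(3 + 66) = -17*69 = -1173)
m(k) = 0
V*(-53) + X(m(2)) = -1173*(-53) + (-2 + 0) = 62169 - 2 = 62167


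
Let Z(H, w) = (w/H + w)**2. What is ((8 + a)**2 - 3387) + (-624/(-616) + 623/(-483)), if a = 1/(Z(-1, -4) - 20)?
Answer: -7064322847/2125200 ≈ -3324.1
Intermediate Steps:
Z(H, w) = (w + w/H)**2
a = -1/20 (a = 1/((-4)**2*(1 - 1)**2/(-1)**2 - 20) = 1/(1*16*0**2 - 20) = 1/(1*16*0 - 20) = 1/(0 - 20) = 1/(-20) = -1/20 ≈ -0.050000)
((8 + a)**2 - 3387) + (-624/(-616) + 623/(-483)) = ((8 - 1/20)**2 - 3387) + (-624/(-616) + 623/(-483)) = ((159/20)**2 - 3387) + (-624*(-1/616) + 623*(-1/483)) = (25281/400 - 3387) + (78/77 - 89/69) = -1329519/400 - 1471/5313 = -7064322847/2125200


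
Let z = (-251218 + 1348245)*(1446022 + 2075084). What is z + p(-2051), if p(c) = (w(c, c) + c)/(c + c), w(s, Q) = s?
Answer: 3862748351863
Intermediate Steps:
p(c) = 1 (p(c) = (c + c)/(c + c) = (2*c)/((2*c)) = (2*c)*(1/(2*c)) = 1)
z = 3862748351862 (z = 1097027*3521106 = 3862748351862)
z + p(-2051) = 3862748351862 + 1 = 3862748351863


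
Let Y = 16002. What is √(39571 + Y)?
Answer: √55573 ≈ 235.74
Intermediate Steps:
√(39571 + Y) = √(39571 + 16002) = √55573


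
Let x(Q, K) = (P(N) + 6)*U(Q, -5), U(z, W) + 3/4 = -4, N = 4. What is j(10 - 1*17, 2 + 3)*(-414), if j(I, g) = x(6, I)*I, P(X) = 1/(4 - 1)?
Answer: -174363/2 ≈ -87182.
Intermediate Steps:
U(z, W) = -19/4 (U(z, W) = -3/4 - 4 = -19/4)
P(X) = 1/3
x(Q, K) = -361/12 (x(Q, K) = (1/3 + 6)*(-19/4) = (19/3)*(-19/4) = -361/12)
j(I, g) = -361*I/12
j(10 - 1*17, 2 + 3)*(-414) = -361*(10 - 1*17)/12*(-414) = -361*(10 - 17)/12*(-414) = -361/12*(-7)*(-414) = (2527/12)*(-414) = -174363/2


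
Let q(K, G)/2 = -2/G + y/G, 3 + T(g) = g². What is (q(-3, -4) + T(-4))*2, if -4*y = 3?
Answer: 115/4 ≈ 28.750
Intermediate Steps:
y = -¾ (y = -¼*3 = -¾ ≈ -0.75000)
T(g) = -3 + g²
q(K, G) = -11/(2*G) (q(K, G) = 2*(-2/G - 3/(4*G)) = 2*(-11/(4*G)) = -11/(2*G))
(q(-3, -4) + T(-4))*2 = (-11/2/(-4) + (-3 + (-4)²))*2 = (-11/2*(-¼) + (-3 + 16))*2 = (11/8 + 13)*2 = (115/8)*2 = 115/4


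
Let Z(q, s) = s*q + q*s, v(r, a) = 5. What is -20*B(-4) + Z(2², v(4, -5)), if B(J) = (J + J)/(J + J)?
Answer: 20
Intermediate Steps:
B(J) = 1 (B(J) = (2*J)/((2*J)) = (2*J)*(1/(2*J)) = 1)
Z(q, s) = 2*q*s (Z(q, s) = q*s + q*s = 2*q*s)
-20*B(-4) + Z(2², v(4, -5)) = -20*1 + 2*2²*5 = -20 + 2*4*5 = -20 + 40 = 20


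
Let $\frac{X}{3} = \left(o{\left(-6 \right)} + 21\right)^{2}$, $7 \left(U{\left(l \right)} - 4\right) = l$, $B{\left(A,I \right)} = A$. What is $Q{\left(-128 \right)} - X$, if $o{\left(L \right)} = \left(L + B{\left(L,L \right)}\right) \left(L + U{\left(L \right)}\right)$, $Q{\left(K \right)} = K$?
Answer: $- \frac{455579}{49} \approx -9297.5$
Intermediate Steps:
$U{\left(l \right)} = 4 + \frac{l}{7}$
$o{\left(L \right)} = 2 L \left(4 + \frac{8 L}{7}\right)$ ($o{\left(L \right)} = \left(L + L\right) \left(L + \left(4 + \frac{L}{7}\right)\right) = 2 L \left(4 + \frac{8 L}{7}\right)$)
$X = \frac{449307}{49}$ ($X = 3 \left(\frac{8}{7} \left(-6\right) \left(7 + 2 \left(-6\right)\right) + 21\right)^{2} = 3 \left(\frac{8}{7} \left(-6\right) \left(7 - 12\right) + 21\right)^{2} = 3 \left(\frac{8}{7} \left(-6\right) \left(-5\right) + 21\right)^{2} = 3 \left(\frac{240}{7} + 21\right)^{2} = 3 \left(\frac{387}{7}\right)^{2} = 3 \cdot \frac{149769}{49} = \frac{449307}{49} \approx 9169.5$)
$Q{\left(-128 \right)} - X = -128 - \frac{449307}{49} = - \frac{455579}{49}$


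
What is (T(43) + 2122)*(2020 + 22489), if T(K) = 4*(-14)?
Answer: 50635594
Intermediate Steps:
T(K) = -56
(T(43) + 2122)*(2020 + 22489) = (-56 + 2122)*(2020 + 22489) = 2066*24509 = 50635594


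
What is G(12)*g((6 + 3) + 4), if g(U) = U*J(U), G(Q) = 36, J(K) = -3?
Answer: -1404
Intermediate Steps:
g(U) = -3*U (g(U) = U*(-3) = -3*U)
G(12)*g((6 + 3) + 4) = 36*(-3*((6 + 3) + 4)) = 36*(-3*(9 + 4)) = 36*(-3*13) = 36*(-39) = -1404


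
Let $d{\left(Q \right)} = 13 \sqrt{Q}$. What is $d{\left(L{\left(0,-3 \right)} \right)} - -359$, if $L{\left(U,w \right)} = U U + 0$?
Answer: $359$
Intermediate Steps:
$L{\left(U,w \right)} = U^{2}$ ($L{\left(U,w \right)} = U^{2} + 0 = U^{2}$)
$d{\left(L{\left(0,-3 \right)} \right)} - -359 = 13 \sqrt{0^{2}} - -359 = 13 \sqrt{0} + 359 = 13 \cdot 0 + 359 = 0 + 359 = 359$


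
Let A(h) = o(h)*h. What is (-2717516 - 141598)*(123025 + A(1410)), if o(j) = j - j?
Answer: -351742499850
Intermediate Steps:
o(j) = 0
A(h) = 0 (A(h) = 0*h = 0)
(-2717516 - 141598)*(123025 + A(1410)) = (-2717516 - 141598)*(123025 + 0) = -2859114*123025 = -351742499850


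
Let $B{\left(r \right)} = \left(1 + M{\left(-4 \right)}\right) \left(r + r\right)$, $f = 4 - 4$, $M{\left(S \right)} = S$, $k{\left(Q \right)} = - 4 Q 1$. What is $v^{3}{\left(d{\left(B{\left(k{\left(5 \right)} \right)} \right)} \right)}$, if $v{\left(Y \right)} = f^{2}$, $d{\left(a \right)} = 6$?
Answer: $0$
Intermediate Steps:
$k{\left(Q \right)} = - 4 Q$
$f = 0$ ($f = 4 - 4 = 0$)
$B{\left(r \right)} = - 6 r$ ($B{\left(r \right)} = \left(1 - 4\right) \left(r + r\right) = - 3 \cdot 2 r = - 6 r$)
$v{\left(Y \right)} = 0$ ($v{\left(Y \right)} = 0^{2} = 0$)
$v^{3}{\left(d{\left(B{\left(k{\left(5 \right)} \right)} \right)} \right)} = 0^{3} = 0$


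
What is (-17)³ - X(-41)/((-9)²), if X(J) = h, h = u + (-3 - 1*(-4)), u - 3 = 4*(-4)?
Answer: -132647/27 ≈ -4912.9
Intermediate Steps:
u = -13 (u = 3 + 4*(-4) = 3 - 16 = -13)
h = -12 (h = -13 + (-3 - 1*(-4)) = -13 + (-3 + 4) = -13 + 1 = -12)
X(J) = -12
(-17)³ - X(-41)/((-9)²) = (-17)³ - (-12)/((-9)²) = -4913 - (-12)/81 = -4913 - 1*(-4/27) = -4913 + 4/27 = -132647/27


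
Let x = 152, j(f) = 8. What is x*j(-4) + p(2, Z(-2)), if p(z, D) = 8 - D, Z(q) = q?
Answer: 1226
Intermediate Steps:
x*j(-4) + p(2, Z(-2)) = 152*8 + (8 - 1*(-2)) = 1216 + (8 + 2) = 1216 + 10 = 1226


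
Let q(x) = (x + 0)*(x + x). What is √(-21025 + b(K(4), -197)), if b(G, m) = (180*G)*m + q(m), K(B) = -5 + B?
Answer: √92053 ≈ 303.40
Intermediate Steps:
q(x) = 2*x² (q(x) = x*(2*x) = 2*x²)
b(G, m) = 2*m² + 180*G*m (b(G, m) = (180*G)*m + 2*m² = 180*G*m + 2*m² = 2*m² + 180*G*m)
√(-21025 + b(K(4), -197)) = √(-21025 + 2*(-197)*(-197 + 90*(-5 + 4))) = √(-21025 + 2*(-197)*(-197 + 90*(-1))) = √(-21025 + 2*(-197)*(-197 - 90)) = √(-21025 + 2*(-197)*(-287)) = √(-21025 + 113078) = √92053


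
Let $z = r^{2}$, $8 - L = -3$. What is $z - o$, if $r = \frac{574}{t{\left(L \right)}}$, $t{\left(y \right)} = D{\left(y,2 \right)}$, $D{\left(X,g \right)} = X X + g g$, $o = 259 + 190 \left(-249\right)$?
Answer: $\frac{735501351}{15625} \approx 47072.0$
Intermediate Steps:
$L = 11$ ($L = 8 - -3 = 8 + 3 = 11$)
$o = -47051$ ($o = 259 - 47310 = -47051$)
$D{\left(X,g \right)} = X^{2} + g^{2}$
$t{\left(y \right)} = 4 + y^{2}$ ($t{\left(y \right)} = y^{2} + 2^{2} = y^{2} + 4 = 4 + y^{2}$)
$r = \frac{574}{125}$ ($r = \frac{574}{4 + 11^{2}} = \frac{574}{4 + 121} = \frac{574}{125} \approx 4.592$)
$z = \frac{329476}{15625}$ ($z = \left(\frac{574}{125}\right)^{2} = \frac{329476}{15625} \approx 21.086$)
$z - o = \frac{329476}{15625} - -47051 = \frac{329476}{15625} + 47051 = \frac{735501351}{15625}$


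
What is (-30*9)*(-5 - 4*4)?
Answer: 5670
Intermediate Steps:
(-30*9)*(-5 - 4*4) = -270*(-5 - 16) = -270*(-21) = 5670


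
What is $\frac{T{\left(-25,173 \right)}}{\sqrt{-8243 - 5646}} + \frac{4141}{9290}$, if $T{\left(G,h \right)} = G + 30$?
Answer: $\frac{4141}{9290} - \frac{5 i \sqrt{13889}}{13889} \approx 0.44575 - 0.042426 i$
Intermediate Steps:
$T{\left(G,h \right)} = 30 + G$
$\frac{T{\left(-25,173 \right)}}{\sqrt{-8243 - 5646}} + \frac{4141}{9290} = \frac{30 - 25}{\sqrt{-8243 - 5646}} + \frac{4141}{9290} = \frac{5}{\sqrt{-13889}} + 4141 \cdot \frac{1}{9290} = \frac{5}{i \sqrt{13889}} + \frac{4141}{9290} = 5 \left(- \frac{i \sqrt{13889}}{13889}\right) + \frac{4141}{9290} = - \frac{5 i \sqrt{13889}}{13889} + \frac{4141}{9290} = \frac{4141}{9290} - \frac{5 i \sqrt{13889}}{13889}$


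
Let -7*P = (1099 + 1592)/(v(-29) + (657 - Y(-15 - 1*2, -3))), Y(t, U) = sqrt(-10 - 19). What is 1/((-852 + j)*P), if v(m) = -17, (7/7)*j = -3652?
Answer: 560/1515033 - 7*I*sqrt(29)/12120264 ≈ 0.00036963 - 3.1102e-6*I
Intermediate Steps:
j = -3652
Y(t, U) = I*sqrt(29) (Y(t, U) = sqrt(-29) = I*sqrt(29))
P = -2691/(7*(640 - I*sqrt(29))) (P = -(1099 + 1592)/(7*(-17 + (657 - I*sqrt(29)))) = -2691/(7*(-17 + (657 - I*sqrt(29)))) = -2691/(7*(640 - I*sqrt(29))) ≈ -0.60063 - 0.0050539*I)
1/((-852 + j)*P) = 1/((-852 - 3652)*(-574080/955801 - 897*I*sqrt(29)/955801)) = 1/((-4504)*(-574080/955801 - 897*I*sqrt(29)/955801)) = -1/(4504*(-574080/955801 - 897*I*sqrt(29)/955801))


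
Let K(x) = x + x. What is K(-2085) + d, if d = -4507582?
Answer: -4511752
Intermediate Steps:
K(x) = 2*x
K(-2085) + d = 2*(-2085) - 4507582 = -4170 - 4507582 = -4511752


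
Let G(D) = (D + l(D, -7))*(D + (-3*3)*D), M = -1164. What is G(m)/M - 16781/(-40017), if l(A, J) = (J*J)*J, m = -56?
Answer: 597720989/3881649 ≈ 153.99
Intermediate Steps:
l(A, J) = J³ (l(A, J) = J²*J = J³)
G(D) = -8*D*(-343 + D) (G(D) = (D + (-7)³)*(D + (-3*3)*D) = (D - 343)*(D - 9*D) = (-343 + D)*(-8*D) = -8*D*(-343 + D))
G(m)/M - 16781/(-40017) = (8*(-56)*(343 - 1*(-56)))/(-1164) - 16781/(-40017) = (8*(-56)*(343 + 56))*(-1/1164) - 16781*(-1/40017) = (8*(-56)*399)*(-1/1164) + 16781/40017 = -178752*(-1/1164) + 16781/40017 = 14896/97 + 16781/40017 = 597720989/3881649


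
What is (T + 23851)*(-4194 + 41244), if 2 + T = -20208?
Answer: 134899050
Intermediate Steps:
T = -20210 (T = -2 - 20208 = -20210)
(T + 23851)*(-4194 + 41244) = (-20210 + 23851)*(-4194 + 41244) = 3641*37050 = 134899050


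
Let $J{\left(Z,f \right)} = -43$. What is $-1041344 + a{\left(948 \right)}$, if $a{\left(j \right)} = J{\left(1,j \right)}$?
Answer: $-1041387$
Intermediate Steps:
$a{\left(j \right)} = -43$
$-1041344 + a{\left(948 \right)} = -1041344 - 43 = -1041387$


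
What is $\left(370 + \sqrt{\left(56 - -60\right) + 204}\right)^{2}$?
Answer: $137220 + 5920 \sqrt{5} \approx 1.5046 \cdot 10^{5}$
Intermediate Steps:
$\left(370 + \sqrt{\left(56 - -60\right) + 204}\right)^{2} = \left(370 + \sqrt{\left(56 + 60\right) + 204}\right)^{2} = \left(370 + \sqrt{116 + 204}\right)^{2} = \left(370 + \sqrt{320}\right)^{2} = \left(370 + 8 \sqrt{5}\right)^{2}$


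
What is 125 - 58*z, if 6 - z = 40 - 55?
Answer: -1093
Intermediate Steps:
z = 21 (z = 6 - (40 - 55) = 6 - 1*(-15) = 6 + 15 = 21)
125 - 58*z = 125 - 58*21 = 125 - 1218 = -1093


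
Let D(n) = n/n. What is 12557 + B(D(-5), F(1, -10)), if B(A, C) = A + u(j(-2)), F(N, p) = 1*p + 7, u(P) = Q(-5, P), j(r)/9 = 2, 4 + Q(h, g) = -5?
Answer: 12549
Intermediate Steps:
Q(h, g) = -9 (Q(h, g) = -4 - 5 = -9)
j(r) = 18 (j(r) = 9*2 = 18)
u(P) = -9
F(N, p) = 7 + p (F(N, p) = p + 7 = 7 + p)
D(n) = 1
B(A, C) = -9 + A (B(A, C) = A - 9 = -9 + A)
12557 + B(D(-5), F(1, -10)) = 12557 + (-9 + 1) = 12557 - 8 = 12549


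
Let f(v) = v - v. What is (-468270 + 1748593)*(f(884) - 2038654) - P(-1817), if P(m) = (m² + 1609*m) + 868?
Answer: -2610135984046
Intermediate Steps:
f(v) = 0
P(m) = 868 + m² + 1609*m
(-468270 + 1748593)*(f(884) - 2038654) - P(-1817) = (-468270 + 1748593)*(0 - 2038654) - (868 + (-1817)² + 1609*(-1817)) = 1280323*(-2038654) - (868 + 3301489 - 2923553) = -2610135605242 - 1*378804 = -2610135605242 - 378804 = -2610135984046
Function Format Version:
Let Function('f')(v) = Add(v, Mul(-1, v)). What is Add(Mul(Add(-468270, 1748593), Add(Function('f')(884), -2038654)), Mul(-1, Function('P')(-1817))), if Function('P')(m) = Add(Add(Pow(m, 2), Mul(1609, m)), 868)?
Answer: -2610135984046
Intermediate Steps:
Function('f')(v) = 0
Function('P')(m) = Add(868, Pow(m, 2), Mul(1609, m))
Add(Mul(Add(-468270, 1748593), Add(Function('f')(884), -2038654)), Mul(-1, Function('P')(-1817))) = Add(Mul(Add(-468270, 1748593), Add(0, -2038654)), Mul(-1, Add(868, Pow(-1817, 2), Mul(1609, -1817)))) = Add(Mul(1280323, -2038654), Mul(-1, Add(868, 3301489, -2923553))) = Add(-2610135605242, Mul(-1, 378804)) = Add(-2610135605242, -378804) = -2610135984046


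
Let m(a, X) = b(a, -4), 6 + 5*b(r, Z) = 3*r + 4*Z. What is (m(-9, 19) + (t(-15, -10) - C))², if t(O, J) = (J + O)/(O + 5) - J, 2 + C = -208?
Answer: 4524129/100 ≈ 45241.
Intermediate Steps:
C = -210 (C = -2 - 208 = -210)
b(r, Z) = -6/5 + 3*r/5 + 4*Z/5 (b(r, Z) = -6/5 + (3*r + 4*Z)/5 = -6/5 + (3*r/5 + 4*Z/5) = -6/5 + 3*r/5 + 4*Z/5)
m(a, X) = -22/5 + 3*a/5 (m(a, X) = -6/5 + 3*a/5 + (⅘)*(-4) = -6/5 + 3*a/5 - 16/5 = -22/5 + 3*a/5)
t(O, J) = -J + (J + O)/(5 + O) (t(O, J) = (J + O)/(5 + O) - J = -J + (J + O)/(5 + O))
(m(-9, 19) + (t(-15, -10) - C))² = ((-22/5 + (⅗)*(-9)) + ((-15 - 4*(-10) - 1*(-10)*(-15))/(5 - 15) - 1*(-210)))² = ((-22/5 - 27/5) + ((-15 + 40 - 150)/(-10) + 210))² = (-49/5 + (-⅒*(-125) + 210))² = (-49/5 + (25/2 + 210))² = (-49/5 + 445/2)² = (2127/10)² = 4524129/100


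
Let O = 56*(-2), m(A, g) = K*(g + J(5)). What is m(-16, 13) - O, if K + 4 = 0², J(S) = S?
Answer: 40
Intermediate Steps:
K = -4 (K = -4 + 0² = -4 + 0 = -4)
m(A, g) = -20 - 4*g (m(A, g) = -4*(g + 5) = -4*(5 + g) = -20 - 4*g)
O = -112
m(-16, 13) - O = (-20 - 4*13) - 1*(-112) = (-20 - 52) + 112 = -72 + 112 = 40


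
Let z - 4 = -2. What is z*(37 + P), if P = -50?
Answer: -26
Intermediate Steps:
z = 2 (z = 4 - 2 = 2)
z*(37 + P) = 2*(37 - 50) = 2*(-13) = -26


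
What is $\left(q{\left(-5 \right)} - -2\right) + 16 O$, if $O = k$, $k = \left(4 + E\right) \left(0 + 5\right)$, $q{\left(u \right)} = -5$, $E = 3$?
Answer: $557$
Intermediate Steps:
$k = 35$ ($k = \left(4 + 3\right) \left(0 + 5\right) = 7 \cdot 5 = 35$)
$O = 35$
$\left(q{\left(-5 \right)} - -2\right) + 16 O = \left(-5 - -2\right) + 16 \cdot 35 = \left(-5 + 2\right) + 560 = -3 + 560 = 557$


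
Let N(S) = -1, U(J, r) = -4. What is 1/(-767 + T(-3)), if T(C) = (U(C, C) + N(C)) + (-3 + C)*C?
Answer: -1/754 ≈ -0.0013263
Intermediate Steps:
T(C) = -5 + C*(-3 + C) (T(C) = (-4 - 1) + (-3 + C)*C = -5 + C*(-3 + C))
1/(-767 + T(-3)) = 1/(-767 + (-5 + (-3)² - 3*(-3))) = 1/(-767 + (-5 + 9 + 9)) = 1/(-767 + 13) = 1/(-754) = -1/754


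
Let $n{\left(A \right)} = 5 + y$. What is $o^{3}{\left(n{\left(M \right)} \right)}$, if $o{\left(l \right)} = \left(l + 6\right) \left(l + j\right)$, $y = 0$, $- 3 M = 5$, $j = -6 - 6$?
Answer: $-456533$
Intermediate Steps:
$j = -12$ ($j = -6 - 6 = -12$)
$M = - \frac{5}{3}$ ($M = \left(- \frac{1}{3}\right) 5 = - \frac{5}{3} \approx -1.6667$)
$n{\left(A \right)} = 5$ ($n{\left(A \right)} = 5 + 0 = 5$)
$o{\left(l \right)} = \left(-12 + l\right) \left(6 + l\right)$ ($o{\left(l \right)} = \left(l + 6\right) \left(l - 12\right) = \left(6 + l\right) \left(-12 + l\right) = \left(-12 + l\right) \left(6 + l\right)$)
$o^{3}{\left(n{\left(M \right)} \right)} = \left(-72 + 5^{2} - 30\right)^{3} = \left(-72 + 25 - 30\right)^{3} = \left(-77\right)^{3} = -456533$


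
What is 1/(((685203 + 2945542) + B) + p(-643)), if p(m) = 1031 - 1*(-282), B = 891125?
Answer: 1/4523183 ≈ 2.2108e-7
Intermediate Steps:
p(m) = 1313 (p(m) = 1031 + 282 = 1313)
1/(((685203 + 2945542) + B) + p(-643)) = 1/(((685203 + 2945542) + 891125) + 1313) = 1/((3630745 + 891125) + 1313) = 1/(4521870 + 1313) = 1/4523183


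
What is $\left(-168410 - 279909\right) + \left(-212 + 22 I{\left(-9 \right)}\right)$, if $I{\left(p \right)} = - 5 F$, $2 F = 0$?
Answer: $-448531$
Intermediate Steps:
$F = 0$ ($F = \frac{1}{2} \cdot 0 = 0$)
$I{\left(p \right)} = 0$ ($I{\left(p \right)} = \left(-5\right) 0 = 0$)
$\left(-168410 - 279909\right) + \left(-212 + 22 I{\left(-9 \right)}\right) = \left(-168410 - 279909\right) + \left(-212 + 22 \cdot 0\right) = -448319 + \left(-212 + 0\right) = -448319 - 212 = -448531$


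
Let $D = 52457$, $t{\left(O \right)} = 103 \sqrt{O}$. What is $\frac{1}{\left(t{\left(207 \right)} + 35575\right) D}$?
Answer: $\frac{35575}{66273363968834} - \frac{309 \sqrt{23}}{66273363968834} \approx 5.1443 \cdot 10^{-10}$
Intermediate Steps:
$\frac{1}{\left(t{\left(207 \right)} + 35575\right) D} = \frac{1}{\left(103 \sqrt{207} + 35575\right) 52457} = \frac{1}{103 \cdot 3 \sqrt{23} + 35575} \cdot \frac{1}{52457} = \frac{1}{309 \sqrt{23} + 35575} \cdot \frac{1}{52457} = \frac{1}{35575 + 309 \sqrt{23}} \cdot \frac{1}{52457} = \frac{1}{52457 \left(35575 + 309 \sqrt{23}\right)}$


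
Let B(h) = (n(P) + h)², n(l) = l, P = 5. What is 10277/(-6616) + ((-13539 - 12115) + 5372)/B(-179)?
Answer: -111333041/50076504 ≈ -2.2233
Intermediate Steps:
B(h) = (5 + h)²
10277/(-6616) + ((-13539 - 12115) + 5372)/B(-179) = 10277/(-6616) + ((-13539 - 12115) + 5372)/((5 - 179)²) = 10277*(-1/6616) + (-25654 + 5372)/((-174)²) = -10277/6616 - 20282/30276 = -10277/6616 - 20282*1/30276 = -10277/6616 - 10141/15138 = -111333041/50076504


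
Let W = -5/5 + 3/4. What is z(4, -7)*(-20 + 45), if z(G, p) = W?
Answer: -25/4 ≈ -6.2500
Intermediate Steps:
W = -¼ (W = -5*⅕ + 3*(¼) = -1 + ¾ = -¼ ≈ -0.25000)
z(G, p) = -¼
z(4, -7)*(-20 + 45) = -(-20 + 45)/4 = -¼*25 = -25/4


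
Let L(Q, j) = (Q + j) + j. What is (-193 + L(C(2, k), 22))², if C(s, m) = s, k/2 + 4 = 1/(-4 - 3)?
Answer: 21609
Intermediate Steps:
k = -58/7 (k = -8 + 2/(-4 - 3) = -8 + 2/(-7) = -8 + 2*(-⅐) = -8 - 2/7 = -58/7 ≈ -8.2857)
L(Q, j) = Q + 2*j
(-193 + L(C(2, k), 22))² = (-193 + (2 + 2*22))² = (-193 + (2 + 44))² = (-193 + 46)² = (-147)² = 21609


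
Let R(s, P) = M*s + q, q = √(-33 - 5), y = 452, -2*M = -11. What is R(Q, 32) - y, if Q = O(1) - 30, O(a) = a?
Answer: -1223/2 + I*√38 ≈ -611.5 + 6.1644*I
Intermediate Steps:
M = 11/2 (M = -½*(-11) = 11/2 ≈ 5.5000)
Q = -29 (Q = 1 - 30 = -29)
q = I*√38 (q = √(-38) = I*√38 ≈ 6.1644*I)
R(s, P) = 11*s/2 + I*√38
R(Q, 32) - y = ((11/2)*(-29) + I*√38) - 1*452 = (-319/2 + I*√38) - 452 = -1223/2 + I*√38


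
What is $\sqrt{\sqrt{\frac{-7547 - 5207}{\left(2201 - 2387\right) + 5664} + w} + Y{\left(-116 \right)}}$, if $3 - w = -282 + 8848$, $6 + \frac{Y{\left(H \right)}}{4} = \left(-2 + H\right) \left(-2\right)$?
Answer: $\frac{\sqrt{6901951320 + 2739 i \sqrt{64258128726}}}{2739} \approx 30.37 + 1.5237 i$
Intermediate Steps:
$Y{\left(H \right)} = -8 - 8 H$ ($Y{\left(H \right)} = -24 + 4 \left(-2 + H\right) \left(-2\right) = -24 + 4 \left(4 - 2 H\right) = -24 - \left(-16 + 8 H\right) = -8 - 8 H$)
$w = -8563$ ($w = 3 - \left(-282 + 8848\right) = 3 - 8566 = -8563$)
$\sqrt{\sqrt{\frac{-7547 - 5207}{\left(2201 - 2387\right) + 5664} + w} + Y{\left(-116 \right)}} = \sqrt{\sqrt{\frac{-7547 - 5207}{\left(2201 - 2387\right) + 5664} - 8563} - -920} = \sqrt{\sqrt{- \frac{12754}{-186 + 5664} - 8563} + \left(-8 + 928\right)} = \sqrt{\sqrt{- \frac{12754}{5478} - 8563} + 920} = \sqrt{\sqrt{\left(-12754\right) \frac{1}{5478} - 8563} + 920} = \sqrt{\sqrt{- \frac{6377}{2739} - 8563} + 920} = \sqrt{\sqrt{- \frac{23460434}{2739}} + 920} = \sqrt{\frac{i \sqrt{64258128726}}{2739} + 920} = \sqrt{920 + \frac{i \sqrt{64258128726}}{2739}}$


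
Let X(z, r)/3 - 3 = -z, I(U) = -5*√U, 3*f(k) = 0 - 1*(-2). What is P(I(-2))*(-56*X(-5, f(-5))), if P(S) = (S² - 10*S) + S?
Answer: 67200 - 60480*I*√2 ≈ 67200.0 - 85532.0*I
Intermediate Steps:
f(k) = ⅔ (f(k) = (0 - 1*(-2))/3 = (0 + 2)/3 = (⅓)*2 = ⅔)
P(S) = S² - 9*S
X(z, r) = 9 - 3*z (X(z, r) = 9 + 3*(-z) = 9 - 3*z)
P(I(-2))*(-56*X(-5, f(-5))) = ((-5*I*√2)*(-9 - 5*I*√2))*(-56*(9 - 3*(-5))) = ((-5*I*√2)*(-9 - 5*I*√2))*(-56*(9 + 15)) = ((-5*I*√2)*(-9 - 5*I*√2))*(-56*24) = -5*I*√2*(-9 - 5*I*√2)*(-1344) = 6720*I*√2*(-9 - 5*I*√2)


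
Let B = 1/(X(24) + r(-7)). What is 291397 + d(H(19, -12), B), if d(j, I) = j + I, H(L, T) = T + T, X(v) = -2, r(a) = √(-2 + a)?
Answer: 3787847/13 - 3*I/13 ≈ 2.9137e+5 - 0.23077*I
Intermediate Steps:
H(L, T) = 2*T
B = (-2 - 3*I)/13 (B = 1/(-2 + √(-2 - 7)) = 1/(-2 + √(-9)) = 1/(-2 + 3*I) = (-2 - 3*I)/13 ≈ -0.15385 - 0.23077*I)
d(j, I) = I + j
291397 + d(H(19, -12), B) = 291397 + ((-2/13 - 3*I/13) + 2*(-12)) = 291397 + ((-2/13 - 3*I/13) - 24) = 291397 + (-314/13 - 3*I/13) = 3787847/13 - 3*I/13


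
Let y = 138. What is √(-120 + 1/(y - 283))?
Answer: I*√2523145/145 ≈ 10.955*I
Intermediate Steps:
√(-120 + 1/(y - 283)) = √(-120 + 1/(138 - 283)) = √(-120 + 1/(-145)) = √(-120 - 1/145) = √(-17401/145) = I*√2523145/145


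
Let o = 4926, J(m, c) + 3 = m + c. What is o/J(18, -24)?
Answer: -1642/3 ≈ -547.33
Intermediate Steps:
J(m, c) = -3 + c + m (J(m, c) = -3 + (m + c) = -3 + (c + m) = -3 + c + m)
o/J(18, -24) = 4926/(-3 - 24 + 18) = 4926/(-9) = 4926*(-⅑) = -1642/3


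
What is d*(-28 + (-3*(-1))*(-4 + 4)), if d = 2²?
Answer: -112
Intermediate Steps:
d = 4
d*(-28 + (-3*(-1))*(-4 + 4)) = 4*(-28 + (-3*(-1))*(-4 + 4)) = 4*(-28 + 3*0) = 4*(-28 + 0) = 4*(-28) = -112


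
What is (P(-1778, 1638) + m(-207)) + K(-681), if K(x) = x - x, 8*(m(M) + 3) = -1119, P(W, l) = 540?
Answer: 3177/8 ≈ 397.13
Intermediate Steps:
m(M) = -1143/8 (m(M) = -3 + (⅛)*(-1119) = -3 - 1119/8 = -1143/8)
K(x) = 0
(P(-1778, 1638) + m(-207)) + K(-681) = (540 - 1143/8) + 0 = 3177/8 + 0 = 3177/8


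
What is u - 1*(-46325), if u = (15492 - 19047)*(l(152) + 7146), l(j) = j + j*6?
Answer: -29140225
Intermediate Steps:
l(j) = 7*j (l(j) = j + 6*j = 7*j)
u = -29186550 (u = (15492 - 19047)*(7*152 + 7146) = -3555*(1064 + 7146) = -3555*8210 = -29186550)
u - 1*(-46325) = -29186550 - 1*(-46325) = -29186550 + 46325 = -29140225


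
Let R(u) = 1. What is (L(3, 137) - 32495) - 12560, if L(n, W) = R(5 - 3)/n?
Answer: -135164/3 ≈ -45055.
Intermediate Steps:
L(n, W) = 1/n
(L(3, 137) - 32495) - 12560 = (1/3 - 32495) - 12560 = -97484/3 - 12560 = -135164/3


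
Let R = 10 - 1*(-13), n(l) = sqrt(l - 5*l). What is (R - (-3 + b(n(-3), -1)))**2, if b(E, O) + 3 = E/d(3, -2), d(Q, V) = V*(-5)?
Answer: (145 - sqrt(3))**2/25 ≈ 821.03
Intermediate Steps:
d(Q, V) = -5*V
n(l) = 2*sqrt(-l) (n(l) = sqrt(-4*l) = 2*sqrt(-l))
b(E, O) = -3 + E/10 (b(E, O) = -3 + E/((-5*(-2))) = -3 + E/10)
R = 23 (R = 10 + 13 = 23)
(R - (-3 + b(n(-3), -1)))**2 = (23 - (-3 + (-3 + (2*sqrt(-1*(-3)))/10)))**2 = (23 - (-3 + (-3 + (2*sqrt(3))/10)))**2 = (23 - (-3 + (-3 + sqrt(3)/5)))**2 = (23 - (-6 + sqrt(3)/5))**2 = (23 + (6 - sqrt(3)/5))**2 = (29 - sqrt(3)/5)**2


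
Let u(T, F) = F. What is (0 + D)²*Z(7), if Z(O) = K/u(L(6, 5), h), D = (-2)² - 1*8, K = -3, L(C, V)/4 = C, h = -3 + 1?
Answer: 24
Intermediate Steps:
h = -2
L(C, V) = 4*C
D = -4 (D = 4 - 8 = -4)
Z(O) = 3/2 (Z(O) = -3/(-2) = -3*(-½) = 3/2)
(0 + D)²*Z(7) = (0 - 4)²*(3/2) = (-4)²*(3/2) = 16*(3/2) = 24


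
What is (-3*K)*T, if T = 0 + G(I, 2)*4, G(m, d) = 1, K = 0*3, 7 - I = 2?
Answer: 0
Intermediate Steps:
I = 5 (I = 7 - 1*2 = 7 - 2 = 5)
K = 0
T = 4 (T = 0 + 1*4 = 0 + 4 = 4)
(-3*K)*T = -3*0*4 = 0*4 = 0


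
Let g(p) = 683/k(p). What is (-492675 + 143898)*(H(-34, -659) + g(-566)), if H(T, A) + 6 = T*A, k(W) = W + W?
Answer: -8843630418909/1132 ≈ -7.8124e+9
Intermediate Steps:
k(W) = 2*W
g(p) = 683/(2*p) (g(p) = 683/((2*p)) = 683*(1/(2*p)) = 683/(2*p))
H(T, A) = -6 + A*T (H(T, A) = -6 + T*A = -6 + A*T)
(-492675 + 143898)*(H(-34, -659) + g(-566)) = (-492675 + 143898)*((-6 - 659*(-34)) + (683/2)/(-566)) = -348777*((-6 + 22406) + (683/2)*(-1/566)) = -348777*(22400 - 683/1132) = -348777*25356117/1132 = -8843630418909/1132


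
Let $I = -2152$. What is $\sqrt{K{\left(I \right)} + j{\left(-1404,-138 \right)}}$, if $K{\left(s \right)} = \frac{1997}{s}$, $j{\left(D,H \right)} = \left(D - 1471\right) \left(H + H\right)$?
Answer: $\frac{\sqrt{918694181614}}{1076} \approx 890.79$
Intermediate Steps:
$j{\left(D,H \right)} = 2 H \left(-1471 + D\right)$ ($j{\left(D,H \right)} = \left(-1471 + D\right) 2 H = 2 H \left(-1471 + D\right)$)
$\sqrt{K{\left(I \right)} + j{\left(-1404,-138 \right)}} = \sqrt{\frac{1997}{-2152} + 2 \left(-138\right) \left(-1471 - 1404\right)} = \sqrt{1997 \left(- \frac{1}{2152}\right) + 2 \left(-138\right) \left(-2875\right)} = \sqrt{- \frac{1997}{2152} + 793500} = \sqrt{\frac{1707610003}{2152}} = \frac{\sqrt{918694181614}}{1076}$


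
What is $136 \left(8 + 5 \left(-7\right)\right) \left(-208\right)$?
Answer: $763776$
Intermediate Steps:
$136 \left(8 + 5 \left(-7\right)\right) \left(-208\right) = 136 \left(8 - 35\right) \left(-208\right) = 136 \left(-27\right) \left(-208\right) = \left(-3672\right) \left(-208\right) = 763776$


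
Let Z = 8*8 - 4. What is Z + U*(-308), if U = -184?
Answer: 56732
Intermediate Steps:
Z = 60 (Z = 64 - 4 = 60)
Z + U*(-308) = 60 - 184*(-308) = 60 + 56672 = 56732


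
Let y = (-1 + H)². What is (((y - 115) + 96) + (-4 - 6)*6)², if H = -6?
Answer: 900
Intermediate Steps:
y = 49 (y = (-1 - 6)² = (-7)² = 49)
(((y - 115) + 96) + (-4 - 6)*6)² = (((49 - 115) + 96) + (-4 - 6)*6)² = ((-66 + 96) - 10*6)² = (30 - 60)² = (-30)² = 900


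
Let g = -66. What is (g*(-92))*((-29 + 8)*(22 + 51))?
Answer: -9308376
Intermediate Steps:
(g*(-92))*((-29 + 8)*(22 + 51)) = (-66*(-92))*((-29 + 8)*(22 + 51)) = 6072*(-21*73) = 6072*(-1533) = -9308376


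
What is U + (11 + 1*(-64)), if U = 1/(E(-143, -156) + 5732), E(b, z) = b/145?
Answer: -44042696/830997 ≈ -53.000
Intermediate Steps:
E(b, z) = b/145 (E(b, z) = b*(1/145) = b/145)
U = 145/830997 (U = 1/((1/145)*(-143) + 5732) = 1/(-143/145 + 5732) = 1/(830997/145) = 145/830997 ≈ 0.00017449)
U + (11 + 1*(-64)) = 145/830997 + (11 + 1*(-64)) = 145/830997 + (11 - 64) = 145/830997 - 53 = -44042696/830997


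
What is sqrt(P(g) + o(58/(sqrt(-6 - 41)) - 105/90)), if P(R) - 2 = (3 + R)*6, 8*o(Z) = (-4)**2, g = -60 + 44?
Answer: I*sqrt(74) ≈ 8.6023*I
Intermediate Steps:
g = -16
o(Z) = 2 (o(Z) = (1/8)*(-4)**2 = (1/8)*16 = 2)
P(R) = 20 + 6*R (P(R) = 2 + (3 + R)*6 = 2 + (18 + 6*R) = 20 + 6*R)
sqrt(P(g) + o(58/(sqrt(-6 - 41)) - 105/90)) = sqrt((20 + 6*(-16)) + 2) = sqrt((20 - 96) + 2) = sqrt(-76 + 2) = sqrt(-74) = I*sqrt(74)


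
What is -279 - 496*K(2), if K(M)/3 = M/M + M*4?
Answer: -13671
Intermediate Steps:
K(M) = 3 + 12*M (K(M) = 3*(M/M + M*4) = 3*(1 + 4*M) = 3 + 12*M)
-279 - 496*K(2) = -279 - 496*(3 + 12*2) = -279 - 496*(3 + 24) = -279 - 496*27 = -279 - 13392 = -13671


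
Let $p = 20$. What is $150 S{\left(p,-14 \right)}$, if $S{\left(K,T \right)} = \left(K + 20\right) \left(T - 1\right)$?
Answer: $-90000$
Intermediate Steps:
$S{\left(K,T \right)} = \left(-1 + T\right) \left(20 + K\right)$ ($S{\left(K,T \right)} = \left(20 + K\right) \left(-1 + T\right) = \left(-1 + T\right) \left(20 + K\right)$)
$150 S{\left(p,-14 \right)} = 150 \left(-20 - 20 + 20 \left(-14\right) + 20 \left(-14\right)\right) = 150 \left(-20 - 20 - 280 - 280\right) = 150 \left(-600\right) = -90000$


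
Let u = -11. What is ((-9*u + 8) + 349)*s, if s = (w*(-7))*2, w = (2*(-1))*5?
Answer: 63840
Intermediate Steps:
w = -10 (w = -2*5 = -10)
s = 140 (s = -10*(-7)*2 = 70*2 = 140)
((-9*u + 8) + 349)*s = ((-9*(-11) + 8) + 349)*140 = ((99 + 8) + 349)*140 = (107 + 349)*140 = 456*140 = 63840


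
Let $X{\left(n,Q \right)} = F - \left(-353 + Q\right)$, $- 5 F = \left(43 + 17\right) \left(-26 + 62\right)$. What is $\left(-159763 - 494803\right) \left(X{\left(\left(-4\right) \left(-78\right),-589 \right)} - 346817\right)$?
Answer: $226680787762$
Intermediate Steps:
$F = -432$ ($F = - \frac{\left(43 + 17\right) \left(-26 + 62\right)}{5} = - \frac{60 \cdot 36}{5} = \left(- \frac{1}{5}\right) 2160 = -432$)
$X{\left(n,Q \right)} = -79 - Q$ ($X{\left(n,Q \right)} = -432 - \left(-353 + Q\right) = -79 - Q$)
$\left(-159763 - 494803\right) \left(X{\left(\left(-4\right) \left(-78\right),-589 \right)} - 346817\right) = \left(-159763 - 494803\right) \left(\left(-79 - -589\right) - 346817\right) = - 654566 \left(\left(-79 + 589\right) - 346817\right) = - 654566 \left(510 - 346817\right) = \left(-654566\right) \left(-346307\right) = 226680787762$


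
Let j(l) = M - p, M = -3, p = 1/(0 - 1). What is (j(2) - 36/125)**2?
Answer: 81796/15625 ≈ 5.2349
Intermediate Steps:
p = -1 (p = 1/(-1) = -1)
j(l) = -2 (j(l) = -3 - 1*(-1) = -3 + 1 = -2)
(j(2) - 36/125)**2 = (-2 - 36/125)**2 = (-286/125)**2 = 81796/15625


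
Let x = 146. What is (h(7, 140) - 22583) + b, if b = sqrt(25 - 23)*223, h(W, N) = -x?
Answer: -22729 + 223*sqrt(2) ≈ -22414.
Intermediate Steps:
h(W, N) = -146 (h(W, N) = -1*146 = -146)
b = 223*sqrt(2) (b = sqrt(2)*223 = 223*sqrt(2) ≈ 315.37)
(h(7, 140) - 22583) + b = (-146 - 22583) + 223*sqrt(2) = -22729 + 223*sqrt(2)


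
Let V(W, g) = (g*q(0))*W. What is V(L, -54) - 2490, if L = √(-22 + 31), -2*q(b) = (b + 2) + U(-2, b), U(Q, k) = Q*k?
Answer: -2328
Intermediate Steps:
q(b) = -1 + b/2 (q(b) = -((b + 2) - 2*b)/2 = -((2 + b) - 2*b)/2 = -(2 - b)/2 = -1 + b/2)
L = 3 (L = √9 = 3)
V(W, g) = -W*g (V(W, g) = (g*(-1 + (½)*0))*W = (g*(-1 + 0))*W = (g*(-1))*W = (-g)*W = -W*g)
V(L, -54) - 2490 = -1*3*(-54) - 2490 = 162 - 2490 = -2328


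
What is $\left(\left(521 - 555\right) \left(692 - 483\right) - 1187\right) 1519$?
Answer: $-12597067$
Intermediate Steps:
$\left(\left(521 - 555\right) \left(692 - 483\right) - 1187\right) 1519 = \left(\left(-34\right) 209 - 1187\right) 1519 = \left(-7106 - 1187\right) 1519 = \left(-8293\right) 1519 = -12597067$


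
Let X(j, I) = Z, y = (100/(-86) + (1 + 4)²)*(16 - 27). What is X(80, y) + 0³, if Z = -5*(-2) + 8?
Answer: 18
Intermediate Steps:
Z = 18 (Z = 10 + 8 = 18)
y = -11275/43 (y = (100*(-1/86) + 5²)*(-11) = (-50/43 + 25)*(-11) = (1025/43)*(-11) = -11275/43 ≈ -262.21)
X(j, I) = 18
X(80, y) + 0³ = 18 + 0³ = 18 + 0 = 18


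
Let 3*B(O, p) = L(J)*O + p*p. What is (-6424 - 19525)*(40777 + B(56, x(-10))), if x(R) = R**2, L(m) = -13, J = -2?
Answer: -3414966247/3 ≈ -1.1383e+9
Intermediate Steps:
B(O, p) = -13*O/3 + p**2/3 (B(O, p) = (-13*O + p*p)/3 = (-13*O + p**2)/3 = (p**2 - 13*O)/3 = -13*O/3 + p**2/3)
(-6424 - 19525)*(40777 + B(56, x(-10))) = (-6424 - 19525)*(40777 + (-13/3*56 + ((-10)**2)**2/3)) = -25949*(40777 + (-728/3 + (1/3)*100**2)) = -25949*(40777 + (-728/3 + (1/3)*10000)) = -25949*(40777 + (-728/3 + 10000/3)) = -25949*(40777 + 9272/3) = -25949*131603/3 = -3414966247/3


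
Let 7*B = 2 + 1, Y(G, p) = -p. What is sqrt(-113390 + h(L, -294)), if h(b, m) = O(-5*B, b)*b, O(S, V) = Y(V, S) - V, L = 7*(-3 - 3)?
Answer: 2*I*sqrt(28811) ≈ 339.48*I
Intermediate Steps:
L = -42 (L = 7*(-6) = -42)
B = 3/7 (B = (2 + 1)/7 = (1/7)*3 = 3/7 ≈ 0.42857)
O(S, V) = -S - V
h(b, m) = b*(15/7 - b) (h(b, m) = (-(-5)*3/7 - b)*b = (-1*(-15/7) - b)*b = (15/7 - b)*b = b*(15/7 - b))
sqrt(-113390 + h(L, -294)) = sqrt(-113390 + (1/7)*(-42)*(15 - 7*(-42))) = sqrt(-113390 + (1/7)*(-42)*(15 + 294)) = sqrt(-113390 + (1/7)*(-42)*309) = sqrt(-113390 - 1854) = sqrt(-115244) = 2*I*sqrt(28811)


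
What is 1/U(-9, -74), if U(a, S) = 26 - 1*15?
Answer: 1/11 ≈ 0.090909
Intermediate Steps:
U(a, S) = 11 (U(a, S) = 26 - 15 = 11)
1/U(-9, -74) = 1/11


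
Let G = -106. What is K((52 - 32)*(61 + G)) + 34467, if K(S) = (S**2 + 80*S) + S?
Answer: 771567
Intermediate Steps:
K(S) = S**2 + 81*S
K((52 - 32)*(61 + G)) + 34467 = ((52 - 32)*(61 - 106))*(81 + (52 - 32)*(61 - 106)) + 34467 = (20*(-45))*(81 + 20*(-45)) + 34467 = -900*(81 - 900) + 34467 = -900*(-819) + 34467 = 737100 + 34467 = 771567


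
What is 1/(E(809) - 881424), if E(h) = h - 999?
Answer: -1/881614 ≈ -1.1343e-6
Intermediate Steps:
E(h) = -999 + h
1/(E(809) - 881424) = 1/((-999 + 809) - 881424) = 1/(-190 - 881424) = 1/(-881614) = -1/881614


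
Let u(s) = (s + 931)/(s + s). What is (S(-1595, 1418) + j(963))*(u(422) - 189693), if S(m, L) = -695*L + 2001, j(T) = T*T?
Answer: 2246997029865/211 ≈ 1.0649e+10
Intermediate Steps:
j(T) = T**2
u(s) = (931 + s)/(2*s) (u(s) = (931 + s)/((2*s)) = (931 + s)*(1/(2*s)) = (931 + s)/(2*s))
S(m, L) = 2001 - 695*L
(S(-1595, 1418) + j(963))*(u(422) - 189693) = ((2001 - 695*1418) + 963**2)*((1/2)*(931 + 422)/422 - 189693) = ((2001 - 985510) + 927369)*((1/2)*(1/422)*1353 - 189693) = (-983509 + 927369)*(1353/844 - 189693) = -56140*(-160099539/844) = 2246997029865/211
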